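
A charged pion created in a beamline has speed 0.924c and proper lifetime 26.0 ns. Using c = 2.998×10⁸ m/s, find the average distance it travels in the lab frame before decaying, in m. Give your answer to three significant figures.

γ = 1/√(1 − β²) = 1/√(1 − 0.853776) = 1/√0.146224 = 1/0.382392 = 2.6151.
Lab-frame lifetime: Δt = γτ = 2.6151 × 26.0 ns = 67.993 ns.
Distance: d = vΔt = 0.924 × 2.998×10⁸ m/s × 6.7993×10^-8 s = 18.8 m.

18.8 m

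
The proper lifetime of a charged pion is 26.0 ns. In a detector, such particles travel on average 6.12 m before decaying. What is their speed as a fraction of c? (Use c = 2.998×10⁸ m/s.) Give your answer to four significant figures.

0.6175c

d = βγcτ ⇒ βγ = d/(cτ) = 6.120 m / (7.7948 m) = 0.78514.
β = (βγ)/√(1+(βγ)²) = 0.78514/√1.616445 = 0.6175.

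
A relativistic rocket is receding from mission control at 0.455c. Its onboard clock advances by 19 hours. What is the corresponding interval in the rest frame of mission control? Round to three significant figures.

21.3 hours

γ = 1/√(1 − β²) = 1/√(1 − 0.207025) = 1/√0.792975 = 1/0.890491 = 1.123.
Time dilation: Δt = γ·Δτ = 1.123 × 19 = 21.3 hours.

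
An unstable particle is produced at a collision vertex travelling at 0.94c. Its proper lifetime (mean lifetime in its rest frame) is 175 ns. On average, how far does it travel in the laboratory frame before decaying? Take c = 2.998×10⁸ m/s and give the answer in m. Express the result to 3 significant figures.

Lorentz factor: γ = (1 − 0.8836)^(−1/2) = 2.9311.
Lab-frame lifetime: Δt = γτ = 2.9311 × 175 ns = 512.94 ns.
Distance: d = vΔt = 0.94 × 2.998×10⁸ m/s × 5.1294×10^-7 s = 145 m.

145 m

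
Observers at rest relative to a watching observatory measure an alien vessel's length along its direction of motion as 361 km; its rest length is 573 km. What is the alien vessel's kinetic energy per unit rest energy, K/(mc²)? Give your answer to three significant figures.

0.587

Length contraction gives γ = L₀/L = 573/361 = 1.58726.
Since K = (γ−1)mc², K/(mc²) = 1.58726 − 1 = 0.587.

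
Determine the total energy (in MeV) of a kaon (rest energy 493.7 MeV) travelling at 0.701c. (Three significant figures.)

γ = 1/√(1 − β²) = 1/√(1 − 0.491401) = 1/√0.508599 = 1/0.713161 = 1.4022.
Total energy: E = γmc² = 1.4022 × 493.7 MeV = 692 MeV.

692 MeV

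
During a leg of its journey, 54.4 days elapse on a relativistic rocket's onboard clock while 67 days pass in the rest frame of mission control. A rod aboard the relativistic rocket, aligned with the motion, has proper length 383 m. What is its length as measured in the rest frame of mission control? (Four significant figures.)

311.0 m

γ = Δt/Δτ = 67/54.4 = 1.23162.
L = L₀/γ = 383/1.23162 = 311.0 m.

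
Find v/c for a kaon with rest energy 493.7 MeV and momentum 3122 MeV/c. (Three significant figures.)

0.988

pc/(mc²) = 3122/493.7 = 6.3237 = βγ = β/√(1−β²).
So β² = x²/(1 + x²) with x = 6.3237: x² = 39.9892, β² = 39.9892/40.9892 = 0.975603, β = 0.988.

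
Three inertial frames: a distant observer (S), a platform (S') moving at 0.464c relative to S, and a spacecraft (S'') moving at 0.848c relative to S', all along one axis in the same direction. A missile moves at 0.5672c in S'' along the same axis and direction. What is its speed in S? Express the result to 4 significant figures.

0.9835c

Apply u = (u'+v)/(1+u'v) twice. Missile in the platform frame: (0.5672+0.848)/(1+0.5672·0.848) = 1.4152/1.4809856 = 0.95558c.
That velocity, transformed to the rest frame of a distant observer: (0.95558+0.464)/(1+0.95558·0.464) = 1.41958/1.44338912 = 0.9835c.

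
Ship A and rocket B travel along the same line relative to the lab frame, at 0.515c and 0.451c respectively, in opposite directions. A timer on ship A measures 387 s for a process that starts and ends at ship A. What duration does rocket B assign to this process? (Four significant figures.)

Speed of ship A in rocket B's frame: u = (v_A + v_B)/(1 + v_A v_B/c²) = (0.515 + 0.451)/(1 + 0.515×0.451) = 0.966/1.232265 = 0.78392; |u| = 0.78392c.
γ for this relative speed: γ = 1/√(1 − 0.614531) = 1.6107.
Ship A's interval is proper; time dilation gives Δt_B = γΔτ = 1.6107 × 387 s = 623.3 s.

623.3 s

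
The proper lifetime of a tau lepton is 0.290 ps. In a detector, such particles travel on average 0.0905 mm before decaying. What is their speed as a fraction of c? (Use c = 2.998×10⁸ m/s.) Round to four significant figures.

0.7211c

d = βγcτ ⇒ βγ = d/(cτ) = 9.050×10^-5 m / (8.6942×10^-5 m) = 1.0409.
β = (βγ)/√(1+(βγ)²) = 1.0409/√2.08347 = 0.7211.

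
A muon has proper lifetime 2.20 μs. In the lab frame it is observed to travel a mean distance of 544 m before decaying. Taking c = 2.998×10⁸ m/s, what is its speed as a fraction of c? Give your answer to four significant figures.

0.6363c

d = βγcτ ⇒ βγ = d/(cτ) = 544.0 m / (659.56 m) = 0.82479.
β = (βγ)/√(1+(βγ)²) = 0.82479/√1.680279 = 0.6363.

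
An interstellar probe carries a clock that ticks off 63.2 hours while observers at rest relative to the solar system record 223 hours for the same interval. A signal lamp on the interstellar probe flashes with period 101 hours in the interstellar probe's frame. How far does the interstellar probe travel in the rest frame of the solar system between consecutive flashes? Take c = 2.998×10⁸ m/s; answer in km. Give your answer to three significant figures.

From Δt = γΔτ: γ = 223/63.2 = 3.52848.
β = √(1 − 1/γ²) = 0.959. Lab-frame period = γτ = 3.52848×101 hours = 356.38 hours. Distance = βc × γτ = 0.959 × 2.998×10⁸ m/s × 1282968 s = 3.6886×10^14 m = 3.69×10^11 km.

3.69×10^11 km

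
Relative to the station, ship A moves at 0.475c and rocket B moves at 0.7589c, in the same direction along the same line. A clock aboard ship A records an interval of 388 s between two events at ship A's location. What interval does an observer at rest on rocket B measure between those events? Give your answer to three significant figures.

Speed of ship A in rocket B's frame: u = (v_A − v_B)/(1 − v_A v_B/c²) = (0.475 − 0.7589)/(1 − 0.475×0.7589) = −0.2839/0.6395225 = −0.44392; |u| = 0.44392c.
At |u| = 0.44392c, γ = (1 − 0.197065)^(−1/2) = 1.116.
Ship A's interval is proper; time dilation gives Δt_B = γΔτ = 1.116 × 388 s = 433 s.

433 s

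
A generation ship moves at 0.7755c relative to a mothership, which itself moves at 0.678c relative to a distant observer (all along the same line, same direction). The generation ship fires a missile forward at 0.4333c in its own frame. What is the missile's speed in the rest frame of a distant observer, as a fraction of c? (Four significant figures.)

Compose velocities in two stages. Stage 1 (into S'): u₁ = (0.4333+0.7755)/(1+0.4333×0.7755) = 0.90477.
Stage 2 (into S): u = (0.90477+0.678)/(1+0.90477×0.678) = 0.98099, so the speed is 0.9810c.

0.9810c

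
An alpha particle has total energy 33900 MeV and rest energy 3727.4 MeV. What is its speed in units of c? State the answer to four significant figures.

Total energy E = γmc² gives γ = 33900/3727.4 = 9.0948.
Hence β = √(1 − 1/γ²) = √(1 − 0.0120896) = √0.9879104 = 0.9939.

0.9939c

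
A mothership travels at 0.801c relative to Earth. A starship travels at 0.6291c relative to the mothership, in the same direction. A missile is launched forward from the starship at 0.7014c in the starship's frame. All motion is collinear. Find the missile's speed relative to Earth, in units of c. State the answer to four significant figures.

Compose velocities in two stages. Stage 1 (into S'): u₁ = (0.7014+0.6291)/(1+0.7014×0.6291) = 0.92316.
Stage 2 (into S): u = (0.92316+0.801)/(1+0.92316×0.801) = 0.99121, so the speed is 0.9912c.

0.9912c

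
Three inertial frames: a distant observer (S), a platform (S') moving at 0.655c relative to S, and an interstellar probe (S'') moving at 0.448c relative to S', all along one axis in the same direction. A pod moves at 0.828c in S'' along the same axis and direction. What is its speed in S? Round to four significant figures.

First combine the pod and interstellar probe (S''→S'): u₁ = (0.828 + 0.448)/(1 + 0.828×0.448) = 1.276/1.370944 = 0.93075.
Then combine with the platform (S'→S): u = (0.93075 + 0.655)/(1 + 0.93075×0.655) = 1.58575/1.60964125 = 0.98516.

0.9852c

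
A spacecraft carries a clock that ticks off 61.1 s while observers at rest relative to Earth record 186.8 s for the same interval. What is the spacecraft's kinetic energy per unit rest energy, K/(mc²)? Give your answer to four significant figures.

The time-dilation ratio gives γ = 186.8/61.1 = 3.05728.
Since K = (γ−1)mc², K/(mc²) = 3.05728 − 1 = 2.057.

2.057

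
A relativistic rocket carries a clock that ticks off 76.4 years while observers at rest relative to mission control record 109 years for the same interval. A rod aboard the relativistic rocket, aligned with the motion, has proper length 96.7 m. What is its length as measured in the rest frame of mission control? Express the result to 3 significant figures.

γ = Δt/Δτ = 109/76.4 = 1.4267.
The rod contracts by the same γ: 96.7 m / 1.4267 = 67.8 m.

67.8 m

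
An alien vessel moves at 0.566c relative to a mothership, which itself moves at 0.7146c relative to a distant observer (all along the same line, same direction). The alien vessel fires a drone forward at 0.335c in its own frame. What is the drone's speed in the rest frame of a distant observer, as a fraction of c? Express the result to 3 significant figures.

Apply u = (u'+v)/(1+u'v) twice. Drone in the mothership frame: (0.335+0.566)/(1+0.335·0.566) = 0.901/1.18961 = 0.75739c.
That velocity, transformed to the rest frame of a distant observer: (0.75739+0.7146)/(1+0.75739·0.7146) = 1.47199/1.541230894 = 0.95507c.

0.955c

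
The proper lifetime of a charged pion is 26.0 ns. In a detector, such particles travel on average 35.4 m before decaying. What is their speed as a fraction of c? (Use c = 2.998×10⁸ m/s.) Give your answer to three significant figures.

d = βγcτ ⇒ βγ = d/(cτ) = 35.40 m / (7.7948 m) = 4.5415.
β = (βγ)/√(1+(βγ)²) = 4.5415/√21.6252 = 0.977.

0.977c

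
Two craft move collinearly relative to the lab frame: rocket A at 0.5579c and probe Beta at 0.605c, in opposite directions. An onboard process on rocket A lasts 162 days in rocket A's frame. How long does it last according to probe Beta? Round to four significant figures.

327.9 days

Transform rocket A's velocity into probe Beta's frame: (0.5579 + 0.605)/(1 + 0.5579·0.605) = 1.1629/1.3375295, so the relative speed is 0.86944c.
γ for this relative speed: γ = 1/√(1 − 0.755926) = 2.0241.
The clock on rocket A records proper time, so probe Beta measures Δt = γΔτ = 2.0241 × 162 = 327.9 days.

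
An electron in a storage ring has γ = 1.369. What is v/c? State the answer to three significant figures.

β = √(1 − 1/γ²) = √(1 − 1/1.874161) = √0.466428 = 0.683.

0.683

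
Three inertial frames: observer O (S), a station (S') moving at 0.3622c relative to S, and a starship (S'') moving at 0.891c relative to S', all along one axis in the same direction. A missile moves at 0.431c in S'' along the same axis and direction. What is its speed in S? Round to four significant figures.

First combine the missile and starship (S''→S'): u₁ = (0.431 + 0.891)/(1 + 0.431×0.891) = 1.322/1.384021 = 0.95519.
Then combine with the station (S'→S): u = (0.95519 + 0.3622)/(1 + 0.95519×0.3622) = 1.31739/1.345969818 = 0.97877.

0.9788c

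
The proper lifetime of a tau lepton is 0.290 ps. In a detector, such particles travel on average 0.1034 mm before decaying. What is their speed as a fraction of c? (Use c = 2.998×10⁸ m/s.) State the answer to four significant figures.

0.7654c

Let x = d/(cτ) = 1.034×10^-4 m / (2.998×10⁸ m/s × 2.900×10^-13 s) = 1.1893. Since d = βγcτ, x = βγ = β/√(1−β²).
Solving: β² = x²/(1+x²) = 1.41443/2.41443 = 0.585824, so β = 0.7654.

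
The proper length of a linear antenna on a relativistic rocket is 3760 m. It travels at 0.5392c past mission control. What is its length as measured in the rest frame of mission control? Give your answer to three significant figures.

Lorentz factor: γ = (1 − 0.29073664)^(−1/2) = 1.1874.
Along the direction of motion the measured length is L₀/γ = 3760/1.1874 = 3170 m.

3170 m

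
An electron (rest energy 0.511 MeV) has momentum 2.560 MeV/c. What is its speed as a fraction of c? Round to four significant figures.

0.9807c

pc/(mc²) = 2.560/0.511 = 5.0098 = βγ = β/√(1−β²).
So β² = x²/(1 + x²) with x = 5.0098: x² = 25.0981, β² = 25.0981/26.0981 = 0.961683, β = 0.9807.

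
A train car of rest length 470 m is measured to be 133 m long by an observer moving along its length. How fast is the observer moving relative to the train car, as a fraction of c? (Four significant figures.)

0.9591c

Length contraction gives γ = L₀/L = 470/133 = 3.5338.
β = √(1 − 1/γ²) = √0.919921 = 0.9591.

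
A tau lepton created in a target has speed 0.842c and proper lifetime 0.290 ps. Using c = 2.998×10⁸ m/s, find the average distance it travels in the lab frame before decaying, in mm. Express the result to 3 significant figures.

0.136 mm

With β = 0.842, γ = 1/√(1 − 0.842²) = 1/√0.291036 = 1.8536.
Lab-frame lifetime: Δt = γτ = 1.8536 × 0.290 ps = 0.53754 ps.
Distance: d = vΔt = 0.842 × 2.998×10⁸ m/s × 5.3754×10^-13 s = 1.36×10^-4 m = 0.136 mm.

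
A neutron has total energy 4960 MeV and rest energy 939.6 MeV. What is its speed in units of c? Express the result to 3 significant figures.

0.982c

Total energy E = γmc² gives γ = 4960/939.6 = 5.2788.
Hence β = √(1 − 1/γ²) = √(1 − 0.0358864) = √0.9641136 = 0.982.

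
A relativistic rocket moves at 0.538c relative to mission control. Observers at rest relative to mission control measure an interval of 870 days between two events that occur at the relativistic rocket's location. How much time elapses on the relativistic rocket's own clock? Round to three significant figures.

733 days

γ = 1/√(1 − β²) = 1/√(1 − 0.289444) = 1/√0.710556 = 1/0.842945 = 1.1863.
The moving clock records proper time: Δτ = Δt/γ = 870/1.1863 = 733 days.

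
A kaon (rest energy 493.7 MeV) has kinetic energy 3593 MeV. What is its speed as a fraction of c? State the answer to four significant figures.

γ = 1 + K/(mc²) = 1 + 3593/493.7 = 8.2777.
β = √(1 − 1/γ²) = √(1 − 0.0145942) = √0.9854058 = 0.9927.

0.9927c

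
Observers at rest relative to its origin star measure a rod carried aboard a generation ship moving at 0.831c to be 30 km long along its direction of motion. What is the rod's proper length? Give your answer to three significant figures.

53.9 km

β² = 0.690561, so γ = 1/√0.309439 = 1.7977.
Proper length: L₀ = γ·L = 1.7977 × 30 = 53.9 km.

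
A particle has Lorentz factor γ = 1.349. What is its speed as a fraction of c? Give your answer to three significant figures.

0.671c

β = √(1 − 1/γ²) = √(1 − 1/1.819801) = √0.450489 = 0.671.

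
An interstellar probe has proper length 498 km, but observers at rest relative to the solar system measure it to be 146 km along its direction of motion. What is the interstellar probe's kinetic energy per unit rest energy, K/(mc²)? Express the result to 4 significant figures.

2.411

Length contraction gives γ = L₀/L = 498/146 = 3.41096.
Since K = (γ−1)mc², K/(mc²) = 3.41096 − 1 = 2.411.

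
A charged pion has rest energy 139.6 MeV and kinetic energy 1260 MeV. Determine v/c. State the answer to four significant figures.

0.9950

K = (γ−1)mc², so γ = 1 + 1260/139.6 = 10.026.
Then v/c = √(1 − γ⁻²) = √(1 − 0.0099482) = √0.9900518 = 0.9950.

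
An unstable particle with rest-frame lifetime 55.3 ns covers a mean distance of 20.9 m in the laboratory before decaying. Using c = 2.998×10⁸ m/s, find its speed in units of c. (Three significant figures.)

0.783c

Let x = d/(cτ) = 20.90 m / (2.998×10⁸ m/s × 5.530×10^-8 s) = 1.2606. Since d = βγcτ, x = βγ = β/√(1−β²).
Solving: β² = x²/(1+x²) = 1.58911/2.58911 = 0.613767, so β = 0.783.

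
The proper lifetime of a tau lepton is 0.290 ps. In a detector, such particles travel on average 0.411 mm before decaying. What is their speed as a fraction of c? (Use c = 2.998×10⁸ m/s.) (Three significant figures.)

0.978c

d = βγcτ ⇒ βγ = d/(cτ) = 4.110×10^-4 m / (8.6942×10^-5 m) = 4.7273.
β = (βγ)/√(1+(βγ)²) = 4.7273/√23.3474 = 0.978.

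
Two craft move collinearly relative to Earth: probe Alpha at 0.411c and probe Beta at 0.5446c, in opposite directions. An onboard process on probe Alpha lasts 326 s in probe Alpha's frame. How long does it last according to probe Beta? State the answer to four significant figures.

The velocity of probe Alpha relative to probe Beta is (0.411 + 0.5446)c / (1 + 0.411×0.5446) = 0.78083c; relative speed 0.78083c.
At |u| = 0.78083c, γ = (1 − 0.609695)^(−1/2) = 1.6007.
Probe Alpha's interval is proper; time dilation gives Δt_B = γΔτ = 1.6007 × 326 s = 521.8 s.

521.8 s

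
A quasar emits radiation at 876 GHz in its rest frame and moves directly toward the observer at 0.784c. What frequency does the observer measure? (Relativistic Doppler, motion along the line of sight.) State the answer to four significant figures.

2518 GHz

Relativistic Doppler (source moving toward): f_obs = f_src · √((1+β)/(1−β)).
With β = 0.784: factor = √(1.784/0.216) = 2.8739.
f_obs = 876 × 2.8739 = 2518 GHz.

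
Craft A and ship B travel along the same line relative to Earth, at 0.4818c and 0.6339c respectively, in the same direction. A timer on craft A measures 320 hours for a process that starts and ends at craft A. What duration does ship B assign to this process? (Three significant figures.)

328 hours

Transform craft A's velocity into ship B's frame: (0.4818 − 0.6339)/(1 − 0.4818·0.6339) = −0.1521/0.69458698, so the relative speed is 0.21898c.
γ for this relative speed: γ = 1/√(1 − 0.0479522) = 1.0249.
Craft A's interval is proper; time dilation gives Δt_B = γΔτ = 1.0249 × 320 hours = 328 hours.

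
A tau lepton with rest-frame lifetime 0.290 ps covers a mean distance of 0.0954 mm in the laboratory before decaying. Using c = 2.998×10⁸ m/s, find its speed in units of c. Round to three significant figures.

0.739c

d = βγcτ ⇒ βγ = d/(cτ) = 9.540×10^-5 m / (8.6942×10^-5 m) = 1.0973.
β = (βγ)/√(1+(βγ)²) = 1.0973/√2.20407 = 0.739.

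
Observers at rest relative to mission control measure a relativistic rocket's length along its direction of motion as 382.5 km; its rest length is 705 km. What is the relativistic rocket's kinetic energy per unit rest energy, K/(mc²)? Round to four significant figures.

Length contraction gives γ = L₀/L = 705/382.5 = 1.84314.
Since K = (γ−1)mc², K/(mc²) = 1.84314 − 1 = 0.8431.

0.8431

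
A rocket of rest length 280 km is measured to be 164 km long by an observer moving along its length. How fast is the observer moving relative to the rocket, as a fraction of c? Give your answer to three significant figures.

Length contraction gives γ = L₀/L = 280/164 = 1.7073.
β = √(1 − 1/γ²) = √0.656932 = 0.811.

0.811c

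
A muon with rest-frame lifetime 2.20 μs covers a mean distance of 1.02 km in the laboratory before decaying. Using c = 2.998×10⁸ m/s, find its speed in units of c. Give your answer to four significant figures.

0.8397c

Lab distance = (lab lifetime)·v = γτ·βc, so βγ = d/(cτ) = 1020/(2.998×10⁸ × 2.200×10^-6) = 1.5465.
With βγ = 1.5465: γ² = 1 + (βγ)² = 3.39166, and β = (βγ)/γ = 1.5465/1.84165 = 0.8397.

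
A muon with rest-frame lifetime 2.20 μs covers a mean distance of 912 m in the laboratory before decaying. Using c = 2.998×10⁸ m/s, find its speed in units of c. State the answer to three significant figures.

0.810c

Let x = d/(cτ) = 912.0 m / (2.998×10⁸ m/s × 2.200×10^-6 s) = 1.3827. Since d = βγcτ, x = βγ = β/√(1−β²).
Solving: β² = x²/(1+x²) = 1.91186/2.91186 = 0.656577, so β = 0.810.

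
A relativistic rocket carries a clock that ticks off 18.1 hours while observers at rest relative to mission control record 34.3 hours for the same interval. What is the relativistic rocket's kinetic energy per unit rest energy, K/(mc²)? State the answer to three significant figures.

γ = Δt/Δτ = 34.3/18.1 = 1.89503.
Since K = (γ−1)mc², K/(mc²) = 1.89503 − 1 = 0.895.

0.895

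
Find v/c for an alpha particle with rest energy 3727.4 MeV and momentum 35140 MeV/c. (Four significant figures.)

0.9944

βγ = pc/(mc²) = 35140/3727.4 = 9.4275.
Since γ² = 1 + (βγ)² = 89.8778, γ = √89.8778 = 9.48039, and β = (βγ)/γ = 9.4275/9.48039 = 0.9944.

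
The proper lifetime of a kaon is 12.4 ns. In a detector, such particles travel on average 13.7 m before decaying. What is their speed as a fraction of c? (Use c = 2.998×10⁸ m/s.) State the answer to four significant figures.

0.9651c

d = βγcτ ⇒ βγ = d/(cτ) = 13.70 m / (3.71752 m) = 3.6853.
β = (βγ)/√(1+(βγ)²) = 3.6853/√14.5814 = 0.9651.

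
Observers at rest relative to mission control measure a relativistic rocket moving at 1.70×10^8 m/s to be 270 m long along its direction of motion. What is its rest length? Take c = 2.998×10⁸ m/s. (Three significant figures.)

β = v/c = (1.70×10^8 m/s)/(2.998×10⁸ m/s) = 0.567045.
γ = 1/√(1 − β²) = 1/√(1 − 0.32154) = 1/√0.67846 = 1/0.823687 = 1.2141.
Proper length: L₀ = γ·L = 1.2141 × 270 = 328 m.

328 m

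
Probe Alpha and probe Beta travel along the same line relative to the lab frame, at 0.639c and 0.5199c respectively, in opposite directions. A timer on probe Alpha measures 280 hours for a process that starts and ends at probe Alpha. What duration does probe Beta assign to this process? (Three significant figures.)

568 hours

Speed of probe Alpha in probe Beta's frame: u = (v_A + v_B)/(1 + v_A v_B/c²) = (0.639 + 0.5199)/(1 + 0.639×0.5199) = 1.1589/1.3322161 = 0.8699; |u| = 0.8699c.
γ for this relative speed: γ = 1/√(1 − 0.756726) = 2.0275.
The clock on probe Alpha records proper time, so probe Beta measures Δt = γΔτ = 2.0275 × 280 = 568 hours.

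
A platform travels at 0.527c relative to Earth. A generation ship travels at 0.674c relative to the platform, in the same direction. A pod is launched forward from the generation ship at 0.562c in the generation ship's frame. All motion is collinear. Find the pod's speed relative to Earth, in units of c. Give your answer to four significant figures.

First combine the pod and generation ship (S''→S'): u₁ = (0.562 + 0.674)/(1 + 0.562×0.674) = 1.236/1.378788 = 0.89644.
Then combine with the platform (S'→S): u = (0.89644 + 0.527)/(1 + 0.89644×0.527) = 1.42344/1.47242388 = 0.96673.

0.9667c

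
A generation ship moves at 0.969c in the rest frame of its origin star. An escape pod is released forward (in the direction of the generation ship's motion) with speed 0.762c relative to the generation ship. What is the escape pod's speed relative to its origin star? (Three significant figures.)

In units of c, u = (u' + v)/(1 + u'v) with u' = 0.762 and v = 0.969.
Numerator: 0.762 + 0.969 = 1.731. Denominator: 1 + (0.762)(0.969) = 1.738378.
u = 1.731/1.738378 = 0.99576, so the speed is 0.996c.

0.996c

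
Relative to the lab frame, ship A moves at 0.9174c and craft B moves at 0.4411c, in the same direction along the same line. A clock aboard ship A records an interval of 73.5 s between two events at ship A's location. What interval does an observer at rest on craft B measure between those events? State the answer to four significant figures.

122.5 s

Transform ship A's velocity into craft B's frame: (0.9174 − 0.4411)/(1 − 0.9174·0.4411) = 0.4763/0.59533486, so the relative speed is 0.80005c.
γ for this relative speed: γ = 1/√(1 − 0.64008) = 1.6669.
Ship A's interval is proper; time dilation gives Δt_B = γΔτ = 1.6669 × 73.5 s = 122.5 s.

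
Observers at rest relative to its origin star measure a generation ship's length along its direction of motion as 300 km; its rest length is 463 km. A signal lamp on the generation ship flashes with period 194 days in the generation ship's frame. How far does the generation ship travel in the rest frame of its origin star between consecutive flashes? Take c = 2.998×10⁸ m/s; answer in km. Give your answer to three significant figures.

γ = L₀/L = 463/300 = 1.54333.
β = √(1 − 1/γ²) = 0.76168. Lab-frame period = γτ = 1.54333×194 days = 299.41 days. Distance = βc × γτ = 0.76168 × 2.998×10⁸ m/s × 25869024 s = 5.9072×10^15 m = 5.91×10^12 km.

5.91×10^12 km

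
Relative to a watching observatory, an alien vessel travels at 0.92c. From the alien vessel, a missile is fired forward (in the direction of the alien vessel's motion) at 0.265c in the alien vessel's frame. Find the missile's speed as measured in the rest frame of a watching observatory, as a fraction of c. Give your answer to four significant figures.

0.9527c

Relativistic velocity addition: u = (u' + v)/(1 + u'v/c²), with u' = 0.265c and v = 0.92c.
Numerator: 0.265 + 0.92 = 1.185. Denominator: 1 + (0.265)(0.92) = 1.2438.
u = 1.185/1.2438 = 0.95273, so the speed is 0.9527c.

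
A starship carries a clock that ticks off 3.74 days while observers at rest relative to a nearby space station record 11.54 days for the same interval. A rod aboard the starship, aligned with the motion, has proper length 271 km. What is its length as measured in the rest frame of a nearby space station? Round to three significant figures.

87.8 km

γ = Δt/Δτ = 11.54/3.74 = 3.08556.
L = L₀/γ = 271/3.08556 = 87.8 km.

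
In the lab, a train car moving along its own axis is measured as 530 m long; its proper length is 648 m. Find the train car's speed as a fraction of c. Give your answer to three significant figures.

0.575c

Length contraction gives γ = L₀/L = 648/530 = 1.2226.
β = √(1 − 1/γ²) = √0.330992 = 0.575.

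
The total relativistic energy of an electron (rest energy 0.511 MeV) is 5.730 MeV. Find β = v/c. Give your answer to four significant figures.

0.9960

γ = E/(mc²) = 5.730/0.511 = 11.213.
β = √(1 − 1/γ²) = √(1 − 0.00795346) = √0.99204654 = 0.9960.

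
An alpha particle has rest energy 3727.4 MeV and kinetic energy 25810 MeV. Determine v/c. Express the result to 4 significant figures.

0.9920

γ = 1 + K/(mc²) = 1 + 25810/3727.4 = 7.9244.
β = √(1 − 1/γ²) = √(1 − 0.0159246) = √0.9840754 = 0.9920.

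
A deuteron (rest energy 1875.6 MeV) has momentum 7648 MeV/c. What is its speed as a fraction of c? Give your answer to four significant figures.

βγ = pc/(mc²) = 7648/1875.6 = 4.0776.
Since γ² = 1 + (βγ)² = 17.6268, γ = √17.6268 = 4.19843, and β = (βγ)/γ = 4.0776/4.19843 = 0.9712.

0.9712c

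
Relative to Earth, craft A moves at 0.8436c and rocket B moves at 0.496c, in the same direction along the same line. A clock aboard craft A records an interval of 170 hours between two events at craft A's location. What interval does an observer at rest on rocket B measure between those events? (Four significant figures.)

212.0 hours

Transform craft A's velocity into rocket B's frame: (0.8436 − 0.496)/(1 − 0.8436·0.496) = 0.3476/0.5815744, so the relative speed is 0.59769c.
γ for this relative speed: γ = 1/√(1 − 0.357233) = 1.2473.
Craft A's interval is proper; time dilation gives Δt_B = γΔτ = 1.2473 × 170 hours = 212.0 hours.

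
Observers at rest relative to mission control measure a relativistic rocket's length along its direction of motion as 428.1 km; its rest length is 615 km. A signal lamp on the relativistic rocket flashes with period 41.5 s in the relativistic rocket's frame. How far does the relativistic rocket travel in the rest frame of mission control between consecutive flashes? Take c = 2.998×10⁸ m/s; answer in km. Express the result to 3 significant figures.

γ = L₀/L = 615/428.1 = 1.43658.
β = √(1 − 1/γ²) = 0.71795. Lab-frame period = γτ = 1.43658×41.5 s = 59.618 s. Distance = βc × γτ = 0.71795 × 2.998×10⁸ m/s × 59.618 s = 1.2832×10^10 m = 1.28×10^7 km.

1.28×10^7 km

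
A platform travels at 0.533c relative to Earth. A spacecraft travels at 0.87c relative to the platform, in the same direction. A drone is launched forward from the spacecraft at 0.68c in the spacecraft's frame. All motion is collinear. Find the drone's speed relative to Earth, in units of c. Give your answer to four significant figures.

Compose velocities in two stages. Stage 1 (into S'): u₁ = (0.68+0.87)/(1+0.68×0.87) = 0.97386.
Stage 2 (into S): u = (0.97386+0.533)/(1+0.97386×0.533) = 0.99196, so the speed is 0.9920c.

0.9920c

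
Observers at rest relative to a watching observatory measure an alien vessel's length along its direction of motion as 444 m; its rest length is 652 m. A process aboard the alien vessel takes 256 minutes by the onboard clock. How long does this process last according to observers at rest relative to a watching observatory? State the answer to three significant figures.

γ = L₀/L = 652/444 = 1.46847.
The same γ dilates the second interval: 1.46847 × 256 minutes = 376 minutes.

376 minutes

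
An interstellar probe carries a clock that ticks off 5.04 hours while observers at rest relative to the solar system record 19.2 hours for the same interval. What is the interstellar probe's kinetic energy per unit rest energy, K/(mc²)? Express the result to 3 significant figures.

γ = Δt/Δτ = 19.2/5.04 = 3.80952.
K/(mc²) = γ − 1 = 3.80952 − 1 = 2.81.

2.81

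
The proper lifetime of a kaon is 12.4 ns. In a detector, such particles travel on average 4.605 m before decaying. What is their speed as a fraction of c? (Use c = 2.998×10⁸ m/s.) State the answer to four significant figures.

d = βγcτ ⇒ βγ = d/(cτ) = 4.605 m / (3.71752 m) = 1.2387.
β = (βγ)/√(1+(βγ)²) = 1.2387/√2.53438 = 0.7781.

0.7781c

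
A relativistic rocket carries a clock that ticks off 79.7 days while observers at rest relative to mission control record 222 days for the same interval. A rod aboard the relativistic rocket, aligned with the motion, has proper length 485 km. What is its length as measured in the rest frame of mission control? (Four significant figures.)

174.1 km

The time-dilation ratio gives γ = 222/79.7 = 2.78545.
L = L₀/γ = 485/2.78545 = 174.1 km.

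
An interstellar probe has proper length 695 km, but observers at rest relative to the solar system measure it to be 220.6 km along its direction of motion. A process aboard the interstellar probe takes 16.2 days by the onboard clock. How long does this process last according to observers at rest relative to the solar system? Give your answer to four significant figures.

Length contraction gives γ = L₀/L = 695/220.6 = 3.1505.
Δt = γΔτ = 3.1505 × 16.2 = 51.04 days.

51.04 days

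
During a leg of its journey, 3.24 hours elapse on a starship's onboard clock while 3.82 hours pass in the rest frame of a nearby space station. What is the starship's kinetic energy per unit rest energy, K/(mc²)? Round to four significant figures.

γ = Δt/Δτ = 3.82/3.24 = 1.17901.
K/(mc²) = γ − 1 = 1.17901 − 1 = 0.1790.

0.1790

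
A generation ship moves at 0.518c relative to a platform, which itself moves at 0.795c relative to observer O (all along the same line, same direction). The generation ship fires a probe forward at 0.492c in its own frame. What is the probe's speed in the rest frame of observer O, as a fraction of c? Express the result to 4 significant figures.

Compose velocities in two stages. Stage 1 (into S'): u₁ = (0.492+0.518)/(1+0.492×0.518) = 0.80487.
Stage 2 (into S): u = (0.80487+0.795)/(1+0.80487×0.795) = 0.97561, so the speed is 0.9756c.

0.9756c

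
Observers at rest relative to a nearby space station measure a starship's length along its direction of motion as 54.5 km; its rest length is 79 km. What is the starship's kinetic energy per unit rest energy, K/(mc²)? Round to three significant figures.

Length contraction gives γ = L₀/L = 79/54.5 = 1.44954.
Since K = (γ−1)mc², K/(mc²) = 1.44954 − 1 = 0.450.

0.450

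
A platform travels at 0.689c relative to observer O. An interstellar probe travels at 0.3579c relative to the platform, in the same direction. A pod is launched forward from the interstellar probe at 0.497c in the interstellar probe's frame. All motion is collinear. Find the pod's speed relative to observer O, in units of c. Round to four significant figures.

First combine the pod and interstellar probe (S''→S'): u₁ = (0.497 + 0.3579)/(1 + 0.497×0.3579) = 0.8549/1.1778763 = 0.7258.
Then combine with the platform (S'→S): u = (0.7258 + 0.689)/(1 + 0.7258×0.689) = 1.4148/1.5000762 = 0.94315.

0.9432c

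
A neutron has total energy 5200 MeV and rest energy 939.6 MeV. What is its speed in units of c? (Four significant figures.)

γ = E/(mc²) = 5200/939.6 = 5.5343.
β = √(1 − 1/γ²) = √(1 − 0.0326494) = √0.9673506 = 0.9835.

0.9835c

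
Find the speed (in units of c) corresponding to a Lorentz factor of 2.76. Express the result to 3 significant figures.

β = √(1 − 1/γ²) = √(1 − 1/7.6176) = √0.868725 = 0.932.

0.932c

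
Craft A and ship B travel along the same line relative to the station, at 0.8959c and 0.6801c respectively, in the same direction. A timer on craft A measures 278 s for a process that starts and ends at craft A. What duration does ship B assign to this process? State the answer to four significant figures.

Speed of craft A in ship B's frame: u = (v_A − v_B)/(1 − v_A v_B/c²) = (0.8959 − 0.6801)/(1 − 0.8959×0.6801) = 0.2158/0.39069841 = 0.55234; |u| = 0.55234c.
At |u| = 0.55234c, γ = (1 − 0.305079)^(−1/2) = 1.1996.
Craft A's interval is proper; time dilation gives Δt_B = γΔτ = 1.1996 × 278 s = 333.5 s.

333.5 s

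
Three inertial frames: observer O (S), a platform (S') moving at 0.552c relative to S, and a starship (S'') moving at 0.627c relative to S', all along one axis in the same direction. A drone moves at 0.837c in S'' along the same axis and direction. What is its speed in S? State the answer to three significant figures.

First combine the drone and starship (S''→S'): u₁ = (0.837 + 0.627)/(1 + 0.837×0.627) = 1.464/1.524799 = 0.96013.
Then combine with the platform (S'→S): u = (0.96013 + 0.552)/(1 + 0.96013×0.552) = 1.51213/1.52999176 = 0.98833.

0.988c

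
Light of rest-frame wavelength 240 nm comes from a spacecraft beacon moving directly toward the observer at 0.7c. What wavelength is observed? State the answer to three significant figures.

Relativistic Doppler for wavelength: λ_obs = λ_src · √((1−β)/(1+β)).
With β = 0.7: factor = √(0.3/1.7) = 0.42008.
λ_obs = 240 × 0.42008 = 101 nm.

101 nm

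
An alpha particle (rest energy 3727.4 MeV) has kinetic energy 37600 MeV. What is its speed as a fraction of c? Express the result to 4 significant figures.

γ = 1 + K/(mc²) = 1 + 37600/3727.4 = 11.087.
β = √(1 − 1/γ²) = √(1 − 0.00813527) = √0.99186473 = 0.9959.

0.9959c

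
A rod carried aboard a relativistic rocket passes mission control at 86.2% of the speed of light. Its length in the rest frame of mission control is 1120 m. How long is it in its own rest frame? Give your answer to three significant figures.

γ = 1/√(1 − β²) = 1/√(1 − 0.743044) = 1/√0.256956 = 1/0.506908 = 1.9727.
Proper length: L₀ = γ·L = 1.9727 × 1120 = 2210 m.

2210 m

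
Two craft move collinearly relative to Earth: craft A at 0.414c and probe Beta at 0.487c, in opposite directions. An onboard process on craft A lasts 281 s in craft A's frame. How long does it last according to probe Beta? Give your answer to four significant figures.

Speed of craft A in probe Beta's frame: u = (v_A + v_B)/(1 + v_A v_B/c²) = (0.414 + 0.487)/(1 + 0.414×0.487) = 0.901/1.201618 = 0.74982; |u| = 0.74982c.
At |u| = 0.74982c, γ = (1 − 0.56223)^(−1/2) = 1.5114.
The clock on craft A records proper time, so probe Beta measures Δt = γΔτ = 1.5114 × 281 = 424.7 s.

424.7 s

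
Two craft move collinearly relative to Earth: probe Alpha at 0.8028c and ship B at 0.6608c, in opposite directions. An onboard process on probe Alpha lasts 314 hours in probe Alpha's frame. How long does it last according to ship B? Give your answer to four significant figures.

The velocity of probe Alpha relative to ship B is (0.8028 + 0.6608)c / (1 + 0.8028×0.6608) = 0.95629c; relative speed 0.95629c.
At |u| = 0.95629c, γ = (1 − 0.914491)^(−1/2) = 3.4197.
The clock on probe Alpha records proper time, so ship B measures Δt = γΔτ = 3.4197 × 314 = 1074 hours.

1074 hours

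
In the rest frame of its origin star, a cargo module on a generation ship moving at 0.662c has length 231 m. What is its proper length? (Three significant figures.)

β² = 0.438244, so γ = 1/√0.561756 = 1.3342.
Proper length: L₀ = γ·L = 1.3342 × 231 = 308 m.

308 m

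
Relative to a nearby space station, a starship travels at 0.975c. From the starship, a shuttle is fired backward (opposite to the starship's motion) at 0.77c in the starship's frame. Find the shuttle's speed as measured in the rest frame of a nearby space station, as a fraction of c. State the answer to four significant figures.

0.8225c

In units of c, u = (u' + v)/(1 + u'v) with u' = −0.77 and v = 0.975.
Numerator: −0.77 + 0.975 = 0.205. Denominator: 1 + (−0.77)(0.975) = 0.24925.
u = 0.205/0.24925 = 0.82247, so the speed is 0.8225c.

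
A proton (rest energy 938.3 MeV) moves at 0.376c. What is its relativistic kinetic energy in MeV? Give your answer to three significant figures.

74.3 MeV

Lorentz factor: γ = (1 − 0.141376)^(−1/2) = 1.079191.
Kinetic energy: K = (γ − 1)mc² = (1.079191 − 1) × 938.3 MeV = 0.079191 × 938.3 = 74.3 MeV.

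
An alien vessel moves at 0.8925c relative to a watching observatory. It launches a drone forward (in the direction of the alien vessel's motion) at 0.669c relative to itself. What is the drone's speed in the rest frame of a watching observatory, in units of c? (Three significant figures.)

0.978c

In units of c, u = (u' + v)/(1 + u'v) with u' = 0.669 and v = 0.8925.
Numerator: 0.669 + 0.8925 = 1.5615. Denominator: 1 + (0.669)(0.8925) = 1.5970825.
u = 1.5615/1.5970825 = 0.97772, so the speed is 0.978c.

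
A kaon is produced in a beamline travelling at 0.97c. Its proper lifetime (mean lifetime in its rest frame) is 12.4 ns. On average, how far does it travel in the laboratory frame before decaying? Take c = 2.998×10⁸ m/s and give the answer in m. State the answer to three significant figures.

14.8 m

Lorentz factor: γ = (1 − 0.9409)^(−1/2) = 4.1135.
Lab-frame lifetime: Δt = γτ = 4.1135 × 12.4 ns = 51.007 ns.
Distance: d = vΔt = 0.97 × 2.998×10⁸ m/s × 5.1007×10^-8 s = 14.8 m.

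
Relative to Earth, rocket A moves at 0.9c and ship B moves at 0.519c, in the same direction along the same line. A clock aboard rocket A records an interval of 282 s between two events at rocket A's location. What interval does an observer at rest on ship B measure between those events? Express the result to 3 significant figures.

403 s

Transform rocket A's velocity into ship B's frame: (0.9 − 0.519)/(1 − 0.9·0.519) = 0.381/0.5329, so the relative speed is 0.71496c.
γ for this relative speed: γ = 1/√(1 − 0.511168) = 1.4303.
The clock on rocket A records proper time, so ship B measures Δt = γΔτ = 1.4303 × 282 = 403 s.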